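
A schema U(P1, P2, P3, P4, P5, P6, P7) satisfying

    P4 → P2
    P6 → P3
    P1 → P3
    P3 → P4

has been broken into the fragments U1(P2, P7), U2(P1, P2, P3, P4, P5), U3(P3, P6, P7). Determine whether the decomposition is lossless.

No

Chase test. Columns are P1, P2, P3, P4, P5, P6, P7; row i has aⱼ where attribute j ∈ Ui, else bᵢⱼ.
Initial tableau (one row per fragment):
  row 1: b11 a2 b13 b14 b15 b16 a7
  row 2: a1 a2 a3 a4 a5 b26 b27
  row 3: b31 b32 a3 b34 b35 a6 a7
Rows 2 and 3 agree on P3; apply P3→P4 and equate their P4 entries.
Rows 2 and 3 agree on P4; apply P4→P2 and equate their P2 entries.
No row becomes fully distinguished — the join is lossy.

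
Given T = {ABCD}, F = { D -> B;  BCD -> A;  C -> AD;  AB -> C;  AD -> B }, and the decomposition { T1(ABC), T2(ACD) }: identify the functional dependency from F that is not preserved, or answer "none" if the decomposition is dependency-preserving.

Check D → B: no single fragment contains all of {BD}, and the restricted closure of {D} across the fragments never reaches {B}.
BCD → A is preserved.
C → AD is preserved.
AB → C is preserved.
AD → B is preserved.

D -> B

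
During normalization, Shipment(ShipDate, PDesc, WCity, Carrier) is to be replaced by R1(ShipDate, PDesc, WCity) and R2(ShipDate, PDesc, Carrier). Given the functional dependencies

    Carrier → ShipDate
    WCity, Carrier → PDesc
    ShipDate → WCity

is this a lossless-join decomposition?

Yes

Common attributes: R1 ∩ R2 = {ShipDate, PDesc}.
Closure of {ShipDate, PDesc}: ShipDate → WCity applies, adding WCity. So (ShipDate, PDesc)⁺ = {ShipDate, PDesc, WCity}.
This closure contains every attribute of R1, so R1 ∩ R2 → R1. The join is lossless.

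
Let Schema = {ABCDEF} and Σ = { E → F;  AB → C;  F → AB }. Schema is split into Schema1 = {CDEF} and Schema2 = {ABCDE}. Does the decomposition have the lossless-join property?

Common attributes: Schema1 ∩ Schema2 = {CDE}.
Closure of {CDE}: E → F applies, adding F; F → AB applies, adding AB. So (CDE)⁺ = {ABCDEF}.
This closure contains every attribute of Schema1, so Schema1 ∩ Schema2 → Schema1. The join is lossless.

Yes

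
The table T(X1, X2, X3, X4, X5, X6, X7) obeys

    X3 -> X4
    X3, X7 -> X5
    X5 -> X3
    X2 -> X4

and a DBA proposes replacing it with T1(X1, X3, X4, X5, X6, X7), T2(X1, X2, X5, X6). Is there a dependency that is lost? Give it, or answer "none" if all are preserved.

Check X2 → X4: no single fragment contains all of {X2, X4}, and the restricted closure of {X2} across the fragments never reaches {X4}.
X3 → X4 is preserved.
X3, X7 → X5 is preserved.
X5 → X3 is preserved.

X2 -> X4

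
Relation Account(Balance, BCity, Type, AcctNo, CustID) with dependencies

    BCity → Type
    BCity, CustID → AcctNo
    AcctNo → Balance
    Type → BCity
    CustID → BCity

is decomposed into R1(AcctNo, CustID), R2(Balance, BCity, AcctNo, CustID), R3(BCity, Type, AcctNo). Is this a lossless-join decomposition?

Yes

Chase test. Columns are Balance, BCity, Type, AcctNo, CustID; row i has aⱼ where attribute j ∈ Ri, else bᵢⱼ.
Initial tableau (one row per fragment):
  row 1: b11 b12 b13 a4 a5
  row 2: a1 a2 b23 a4 a5
  row 3: b31 a2 a3 a4 b35
Rows 2 and 3 agree on BCity; apply BCity→Type and equate their Type entries.
Rows 1 and 2 agree on AcctNo; apply AcctNo→Balance and equate their Balance entries.
Rows 1 and 3 agree on AcctNo; apply AcctNo→Balance and equate their Balance entries.
Rows 1 and 2 agree on CustID; apply CustID→BCity and equate their BCity entries.
Rows 1 and 2 agree on BCity; apply BCity→Type and equate their Type entries.
Row 1 is now all distinguished symbols — the join is lossless.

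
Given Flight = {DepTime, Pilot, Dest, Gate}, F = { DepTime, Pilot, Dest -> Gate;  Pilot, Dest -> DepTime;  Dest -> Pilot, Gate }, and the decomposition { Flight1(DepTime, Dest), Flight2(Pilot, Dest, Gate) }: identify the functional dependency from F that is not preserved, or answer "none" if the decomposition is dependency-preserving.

none

DepTime, Pilot, Dest → Gate: restricted closure across fragments reaches Gate.
Pilot, Dest → DepTime: restricted closure across fragments reaches DepTime.
Dest → Pilot, Gate lies within Flight2.
Every dependency is enforceable on the fragments, so the decomposition is dependency-preserving.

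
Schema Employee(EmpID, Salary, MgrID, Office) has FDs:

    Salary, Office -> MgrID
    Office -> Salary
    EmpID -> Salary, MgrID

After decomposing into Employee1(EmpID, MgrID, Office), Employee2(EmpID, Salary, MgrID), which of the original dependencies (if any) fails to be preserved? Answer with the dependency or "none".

Check Office → Salary: no single fragment contains all of {Salary, Office}, and the restricted closure of {Office} across the fragments never reaches {Salary}.
Salary, Office → MgrID is preserved.
EmpID → Salary, MgrID is preserved.

Office -> Salary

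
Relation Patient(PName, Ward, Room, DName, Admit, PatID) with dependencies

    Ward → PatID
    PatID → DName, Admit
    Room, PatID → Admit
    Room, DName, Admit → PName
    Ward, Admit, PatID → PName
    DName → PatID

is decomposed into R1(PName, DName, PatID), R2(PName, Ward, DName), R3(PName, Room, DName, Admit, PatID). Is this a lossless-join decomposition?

No

Chase test. Columns are PName, Ward, Room, DName, Admit, PatID; row i has aⱼ where attribute j ∈ Ri, else bᵢⱼ.
Initial tableau (one row per fragment):
  row 1: a1 b12 b13 a4 b15 a6
  row 2: a1 a2 b23 a4 b25 b26
  row 3: a1 b32 a3 a4 a5 a6
Rows 1 and 3 agree on PatID; apply PatID→DName, Admit and equate their DName, Admit entries.
Rows 1 and 2 agree on DName; apply DName→PatID and equate their PatID entries.
Rows 1 and 2 agree on PatID; apply PatID→DName, Admit and equate their DName, Admit entries.
No row becomes fully distinguished — the join is lossy.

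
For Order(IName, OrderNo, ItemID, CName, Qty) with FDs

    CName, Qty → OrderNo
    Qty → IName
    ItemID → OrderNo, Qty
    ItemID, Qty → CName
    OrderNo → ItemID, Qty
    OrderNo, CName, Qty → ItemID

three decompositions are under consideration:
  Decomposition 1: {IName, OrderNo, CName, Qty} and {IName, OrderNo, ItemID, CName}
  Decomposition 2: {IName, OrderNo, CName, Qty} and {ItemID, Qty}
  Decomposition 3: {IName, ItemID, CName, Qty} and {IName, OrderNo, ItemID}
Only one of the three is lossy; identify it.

Decomposition 2

Decomposition 1: common = {IName, OrderNo, CName}, closure = {IName, OrderNo, ItemID, CName, Qty} → lossless.
Decomposition 2: common = {Qty}, closure = {IName, Qty} → lossy.
Decomposition 3: common = {IName, ItemID}, closure = {IName, OrderNo, ItemID, CName, Qty} → lossless.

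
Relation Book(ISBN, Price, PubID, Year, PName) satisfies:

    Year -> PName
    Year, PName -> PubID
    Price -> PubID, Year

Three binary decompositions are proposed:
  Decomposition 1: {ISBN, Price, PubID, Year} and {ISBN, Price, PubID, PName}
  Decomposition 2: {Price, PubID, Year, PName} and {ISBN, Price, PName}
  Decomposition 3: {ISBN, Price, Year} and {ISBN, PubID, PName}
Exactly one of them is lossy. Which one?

Decomposition 3

Decomposition 1: common = {ISBN, Price, PubID}, closure = {ISBN, Price, PubID, Year, PName} → lossless.
Decomposition 2: common = {Price, PName}, closure = {Price, PubID, Year, PName} → lossless.
Decomposition 3: common = {ISBN}, closure = {ISBN} → lossy.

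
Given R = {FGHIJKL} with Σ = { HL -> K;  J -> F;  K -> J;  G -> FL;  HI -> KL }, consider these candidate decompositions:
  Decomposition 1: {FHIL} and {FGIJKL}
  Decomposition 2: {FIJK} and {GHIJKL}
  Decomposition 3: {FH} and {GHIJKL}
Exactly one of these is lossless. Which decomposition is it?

Decomposition 2

Decomposition 1: common = {FIL}, closure = {FIL} → lossy.
Decomposition 2: common = {IJK}, closure = {FIJK} → lossless.
Decomposition 3: common = {H}, closure = {H} → lossy.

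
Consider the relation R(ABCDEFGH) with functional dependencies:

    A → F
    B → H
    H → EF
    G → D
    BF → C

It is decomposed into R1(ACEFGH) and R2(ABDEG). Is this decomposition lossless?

No

Common attributes: R1 ∩ R2 = {AEG}.
Closure of {AEG}: A → F applies, adding F; G → D applies, adding D. So (AEG)⁺ = {ADEFG}.
The closure contains neither all of R1 = {ACEFGH} nor all of R2 = {ABDEG}, so the common attributes are not a superkey of either fragment. The join is lossy.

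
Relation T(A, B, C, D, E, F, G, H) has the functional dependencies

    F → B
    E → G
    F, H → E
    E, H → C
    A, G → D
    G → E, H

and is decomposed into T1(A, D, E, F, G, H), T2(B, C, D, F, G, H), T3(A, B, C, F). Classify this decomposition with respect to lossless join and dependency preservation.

lossless and dependency-preserving

Lossless test (chase): Rows 1 and 2 agree on F; apply F→B and equate their B entries. Rows 1 and 2 agree on F, H; apply F, H→E and equate their E entries. Rows 1 and 2 agree on E, H; apply E, H→C and equate their C entries. Row 1 is now all distinguished symbols — the join is lossless.
Dependency preservation: E, H → C is not contained in any single fragment, but the restricted closure of its left-hand side across the fragments still reaches the right-hand side; the remaining FDs each lie inside some fragment. All dependencies are preserved.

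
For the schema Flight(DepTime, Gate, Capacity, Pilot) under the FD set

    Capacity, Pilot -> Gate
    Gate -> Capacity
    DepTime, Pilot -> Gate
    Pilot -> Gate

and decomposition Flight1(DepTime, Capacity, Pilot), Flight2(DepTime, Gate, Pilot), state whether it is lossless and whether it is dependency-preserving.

lossless but not dependency-preserving

Lossless test: (DepTime, Pilot)⁺ = {DepTime, Gate, Capacity, Pilot}, which contains all of one fragment — lossless.
Dependency preservation: the restricted closure of {Gate} across the fragments never reaches {Capacity}, so Gate → Capacity cannot be enforced without a join — not preserved.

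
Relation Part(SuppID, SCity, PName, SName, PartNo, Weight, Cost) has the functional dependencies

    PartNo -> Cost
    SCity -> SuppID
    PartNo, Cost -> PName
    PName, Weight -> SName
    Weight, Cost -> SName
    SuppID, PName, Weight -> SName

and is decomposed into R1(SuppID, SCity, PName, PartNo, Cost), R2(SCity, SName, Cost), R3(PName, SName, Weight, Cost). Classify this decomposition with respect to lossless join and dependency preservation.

lossy but dependency-preserving

Lossless test (chase): Rows 1 and 2 agree on SCity; apply SCity→SuppID and equate their SuppID entries. No row becomes fully distinguished — the join is lossy.
Dependency preservation: SuppID, PName, Weight → SName is not contained in any single fragment, but the restricted closure of its left-hand side across the fragments still reaches the right-hand side; the remaining FDs each lie inside some fragment. All dependencies are preserved.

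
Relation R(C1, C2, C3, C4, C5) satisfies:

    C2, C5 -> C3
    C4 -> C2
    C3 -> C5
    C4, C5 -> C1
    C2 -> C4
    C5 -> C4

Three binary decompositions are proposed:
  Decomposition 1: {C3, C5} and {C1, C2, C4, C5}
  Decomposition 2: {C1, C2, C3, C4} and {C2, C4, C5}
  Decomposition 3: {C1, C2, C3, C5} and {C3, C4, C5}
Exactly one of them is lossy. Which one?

Decomposition 1: common = {C5}, closure = {C1, C2, C3, C4, C5} → lossless.
Decomposition 2: common = {C2, C4}, closure = {C2, C4} → lossy.
Decomposition 3: common = {C3, C5}, closure = {C1, C2, C3, C4, C5} → lossless.

Decomposition 2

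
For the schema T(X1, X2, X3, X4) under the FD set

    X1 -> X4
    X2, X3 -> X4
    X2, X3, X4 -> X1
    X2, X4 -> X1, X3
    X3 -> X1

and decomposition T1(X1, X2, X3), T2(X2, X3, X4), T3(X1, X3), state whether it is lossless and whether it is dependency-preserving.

lossless but not dependency-preserving

Lossless test (chase): Rows 1 and 3 agree on X1; apply X1→X4 and equate their X4 entries. Rows 1 and 2 agree on X2, X3; apply X2, X3→X4 and equate their X4 entries. Rows 1 and 2 agree on X2, X3, X4; apply X2, X3, X4→X1 and equate their X1 entries. Row 1 is now all distinguished symbols — the join is lossless.
Dependency preservation: the restricted closure of {X1} across the fragments never reaches {X4}, so X1 → X4 cannot be enforced without a join — not preserved.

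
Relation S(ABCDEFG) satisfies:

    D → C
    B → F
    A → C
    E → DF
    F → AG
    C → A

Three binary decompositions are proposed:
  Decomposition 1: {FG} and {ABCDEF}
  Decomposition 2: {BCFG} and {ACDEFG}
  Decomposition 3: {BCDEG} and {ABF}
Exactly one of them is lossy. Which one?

Decomposition 1: common = {F}, closure = {ACFG} → lossless.
Decomposition 2: common = {CFG}, closure = {ACFG} → lossy.
Decomposition 3: common = {B}, closure = {ABCFG} → lossless.

Decomposition 2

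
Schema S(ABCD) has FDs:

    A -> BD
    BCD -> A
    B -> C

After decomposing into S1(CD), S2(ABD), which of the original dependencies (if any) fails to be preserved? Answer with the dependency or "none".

Check B → C: no single fragment contains all of {BC}, and the restricted closure of {B} across the fragments never reaches {C}.
A → BD is preserved.
BCD → A is preserved.

B -> C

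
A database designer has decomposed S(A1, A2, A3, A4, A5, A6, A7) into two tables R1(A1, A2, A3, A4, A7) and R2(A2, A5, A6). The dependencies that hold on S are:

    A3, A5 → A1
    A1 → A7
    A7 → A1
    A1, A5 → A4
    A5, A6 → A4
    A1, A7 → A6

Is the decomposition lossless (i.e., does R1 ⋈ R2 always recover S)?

Common attributes: R1 ∩ R2 = {A2}.
No dependency enlarges {A2}, so (A2)⁺ = {A2}.
The closure contains neither all of R1 = {A1, A2, A3, A4, A7} nor all of R2 = {A2, A5, A6}, so the common attributes are not a superkey of either fragment. The join is lossy.

No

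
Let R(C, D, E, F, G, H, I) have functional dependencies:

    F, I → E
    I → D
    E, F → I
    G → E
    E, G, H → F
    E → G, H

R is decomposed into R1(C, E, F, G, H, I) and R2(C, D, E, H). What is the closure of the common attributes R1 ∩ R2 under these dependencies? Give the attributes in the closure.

R1 ∩ R2 = {C, E, H}.
E → G, H applies, adding G
E, G, H → F applies, adding F
E, F → I applies, adding I
I → D applies, adding D
Closure: {C, D, E, F, G, H, I}.

C, D, E, F, G, H, I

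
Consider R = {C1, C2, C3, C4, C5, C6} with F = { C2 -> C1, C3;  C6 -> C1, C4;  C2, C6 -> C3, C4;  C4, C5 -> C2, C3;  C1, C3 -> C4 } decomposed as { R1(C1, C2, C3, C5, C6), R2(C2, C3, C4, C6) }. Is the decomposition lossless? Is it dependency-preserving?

Lossless test: (C2, C3, C6)⁺ = {C1, C2, C3, C4, C6}, which contains all of one fragment — lossless.
Dependency preservation: the restricted closure of {C4, C5} across the fragments never reaches {C2, C3}, so C4, C5 → C2, C3 cannot be enforced without a join — not preserved.

lossless but not dependency-preserving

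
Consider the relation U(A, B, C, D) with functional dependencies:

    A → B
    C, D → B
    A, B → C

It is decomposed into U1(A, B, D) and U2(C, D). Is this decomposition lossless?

No

Common attributes: U1 ∩ U2 = {D}.
No dependency enlarges {D}, so (D)⁺ = {D}.
The closure contains neither all of U1 = {A, B, D} nor all of U2 = {C, D}, so the common attributes are not a superkey of either fragment. The join is lossy.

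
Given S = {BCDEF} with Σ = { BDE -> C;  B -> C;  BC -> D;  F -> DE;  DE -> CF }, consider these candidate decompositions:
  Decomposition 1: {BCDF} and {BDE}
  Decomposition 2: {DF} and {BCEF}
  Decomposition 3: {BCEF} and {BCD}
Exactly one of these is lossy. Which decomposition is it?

Decomposition 1: common = {BD}, closure = {BCD} → lossy.
Decomposition 2: common = {F}, closure = {CDEF} → lossless.
Decomposition 3: common = {BC}, closure = {BCD} → lossless.

Decomposition 1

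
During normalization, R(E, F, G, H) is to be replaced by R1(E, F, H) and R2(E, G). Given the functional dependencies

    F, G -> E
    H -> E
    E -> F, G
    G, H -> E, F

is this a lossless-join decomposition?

Common attributes: R1 ∩ R2 = {E}.
Closure of {E}: E → F, G applies, adding F, G. So (E)⁺ = {E, F, G}.
This closure contains every attribute of R2, so R1 ∩ R2 → R2. The join is lossless.

Yes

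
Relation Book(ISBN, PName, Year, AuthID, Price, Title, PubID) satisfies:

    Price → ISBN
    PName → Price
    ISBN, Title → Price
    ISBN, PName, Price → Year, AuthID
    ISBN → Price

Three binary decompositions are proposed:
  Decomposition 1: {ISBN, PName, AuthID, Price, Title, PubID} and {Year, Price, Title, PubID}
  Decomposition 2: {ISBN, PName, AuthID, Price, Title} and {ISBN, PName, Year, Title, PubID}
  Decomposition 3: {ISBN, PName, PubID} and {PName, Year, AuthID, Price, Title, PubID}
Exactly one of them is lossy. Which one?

Decomposition 1: common = {Price, Title, PubID}, closure = {ISBN, Price, Title, PubID} → lossy.
Decomposition 2: common = {ISBN, PName, Title}, closure = {ISBN, PName, Year, AuthID, Price, Title} → lossless.
Decomposition 3: common = {PName, PubID}, closure = {ISBN, PName, Year, AuthID, Price, PubID} → lossless.

Decomposition 1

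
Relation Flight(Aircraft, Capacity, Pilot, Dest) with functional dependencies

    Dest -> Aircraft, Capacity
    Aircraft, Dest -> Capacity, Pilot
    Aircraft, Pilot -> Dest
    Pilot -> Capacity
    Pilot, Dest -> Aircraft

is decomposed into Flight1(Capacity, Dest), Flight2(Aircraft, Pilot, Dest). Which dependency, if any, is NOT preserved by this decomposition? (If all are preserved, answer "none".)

Pilot -> Capacity

Check Pilot → Capacity: no single fragment contains all of {Capacity, Pilot}, and the restricted closure of {Pilot} across the fragments never reaches {Capacity}.
Dest → Aircraft, Capacity is preserved.
Aircraft, Dest → Capacity, Pilot is preserved.
Aircraft, Pilot → Dest is preserved.
Pilot, Dest → Aircraft is preserved.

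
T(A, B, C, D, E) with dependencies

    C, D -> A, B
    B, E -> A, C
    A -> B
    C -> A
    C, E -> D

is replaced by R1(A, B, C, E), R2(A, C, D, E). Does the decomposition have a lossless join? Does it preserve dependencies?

Lossless test: (A, C, E)⁺ = {A, B, C, D, E}, which contains all of one fragment — lossless.
Dependency preservation: C, D → A, B is not contained in any single fragment, but the restricted closure of its left-hand side across the fragments still reaches the right-hand side; the remaining FDs each lie inside some fragment. All dependencies are preserved.

lossless and dependency-preserving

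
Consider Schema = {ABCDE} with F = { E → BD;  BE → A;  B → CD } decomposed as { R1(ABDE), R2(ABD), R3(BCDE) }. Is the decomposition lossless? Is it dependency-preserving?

Lossless test (chase): Rows 1 and 3 agree on BE; apply BE→A and equate their A entries. Rows 1 and 2 agree on B; apply B→CD and equate their CD entries. Rows 1 and 3 agree on B; apply B→CD and equate their CD entries. Row 1 is now all distinguished symbols — the join is lossless.
Dependency preservation: every FD's attributes lie within a single fragment, so each can be enforced locally — preserved.

lossless and dependency-preserving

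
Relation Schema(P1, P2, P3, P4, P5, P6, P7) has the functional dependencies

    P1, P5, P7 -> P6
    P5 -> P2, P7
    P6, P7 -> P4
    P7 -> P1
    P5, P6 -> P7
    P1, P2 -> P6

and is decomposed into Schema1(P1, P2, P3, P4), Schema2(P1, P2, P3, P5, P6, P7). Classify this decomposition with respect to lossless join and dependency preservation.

lossy and not dependency-preserving

Lossless test: (P1, P2, P3)⁺ = {P1, P2, P3, P6}, which is a superkey of neither fragment — lossy.
Dependency preservation: the restricted closure of {P6, P7} across the fragments never reaches {P4}, so P6, P7 → P4 cannot be enforced without a join — not preserved.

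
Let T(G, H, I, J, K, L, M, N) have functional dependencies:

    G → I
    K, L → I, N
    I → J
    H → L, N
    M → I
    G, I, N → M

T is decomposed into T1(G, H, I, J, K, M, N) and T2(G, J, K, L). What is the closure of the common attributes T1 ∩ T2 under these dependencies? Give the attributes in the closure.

G, I, J, K

T1 ∩ T2 = {G, J, K}.
G → I applies, adding I
Closure: {G, I, J, K}.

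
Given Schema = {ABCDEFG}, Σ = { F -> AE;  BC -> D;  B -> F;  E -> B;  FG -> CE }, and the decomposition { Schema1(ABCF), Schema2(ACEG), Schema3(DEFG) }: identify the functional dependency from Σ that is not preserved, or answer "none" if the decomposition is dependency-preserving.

BC -> D

Check BC → D: no single fragment contains all of {BCD}, and the restricted closure of {BC} across the fragments never reaches {D}.
F → AE is preserved.
B → F is preserved.
E → B is preserved.
FG → CE is preserved.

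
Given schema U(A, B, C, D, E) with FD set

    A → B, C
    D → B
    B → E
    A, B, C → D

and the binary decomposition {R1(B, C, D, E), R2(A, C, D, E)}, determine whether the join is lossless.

Yes

Common attributes: R1 ∩ R2 = {C, D, E}.
Closure of {C, D, E}: D → B applies, adding B. So (C, D, E)⁺ = {B, C, D, E}.
This closure contains every attribute of R1, so R1 ∩ R2 → R1. The join is lossless.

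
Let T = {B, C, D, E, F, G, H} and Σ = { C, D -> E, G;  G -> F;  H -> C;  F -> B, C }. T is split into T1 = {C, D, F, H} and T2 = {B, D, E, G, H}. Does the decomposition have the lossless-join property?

Yes

Common attributes: T1 ∩ T2 = {D, H}.
Closure of {D, H}: H → C applies, adding C; C, D → E, G applies, adding E, G; G → F applies, adding F; F → B, C applies, adding B. So (D, H)⁺ = {B, C, D, E, F, G, H}.
This closure contains every attribute of T1, so T1 ∩ T2 → T1. The join is lossless.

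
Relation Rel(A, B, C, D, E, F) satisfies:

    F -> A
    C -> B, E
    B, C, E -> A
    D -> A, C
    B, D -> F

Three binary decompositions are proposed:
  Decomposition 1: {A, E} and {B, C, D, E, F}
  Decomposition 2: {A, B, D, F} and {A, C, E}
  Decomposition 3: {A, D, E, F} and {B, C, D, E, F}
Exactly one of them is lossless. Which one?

Decomposition 1: common = {E}, closure = {E} → lossy.
Decomposition 2: common = {A}, closure = {A} → lossy.
Decomposition 3: common = {D, E, F}, closure = {A, B, C, D, E, F} → lossless.

Decomposition 3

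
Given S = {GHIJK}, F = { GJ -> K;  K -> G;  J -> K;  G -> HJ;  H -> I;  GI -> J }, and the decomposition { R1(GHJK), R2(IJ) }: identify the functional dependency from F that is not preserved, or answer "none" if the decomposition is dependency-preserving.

H -> I

Check H → I: no single fragment contains all of {HI}, and the restricted closure of {H} across the fragments never reaches {I}.
GJ → K is preserved.
K → G is preserved.
J → K is preserved.
G → HJ is preserved.
GI → J is preserved.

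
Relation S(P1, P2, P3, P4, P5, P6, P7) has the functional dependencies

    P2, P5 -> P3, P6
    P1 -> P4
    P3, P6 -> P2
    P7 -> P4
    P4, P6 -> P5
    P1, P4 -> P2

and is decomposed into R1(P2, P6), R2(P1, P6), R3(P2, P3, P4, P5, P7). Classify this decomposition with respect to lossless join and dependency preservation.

lossy and not dependency-preserving

Lossless test (chase): applying each FD to every pair of rows produces no changes in the tableau, so no row becomes fully distinguished — the join is lossy.
Dependency preservation: the restricted closure of {P2, P5} across the fragments never reaches {P3, P6}, so P2, P5 → P3, P6 cannot be enforced without a join — not preserved.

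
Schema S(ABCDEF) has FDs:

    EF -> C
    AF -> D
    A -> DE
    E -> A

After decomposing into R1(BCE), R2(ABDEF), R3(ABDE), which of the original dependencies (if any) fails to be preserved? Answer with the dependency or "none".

Check EF → C: no single fragment contains all of {CEF}, and the restricted closure of {EF} across the fragments never reaches {C}.
AF → D is preserved.
A → DE is preserved.
E → A is preserved.

EF -> C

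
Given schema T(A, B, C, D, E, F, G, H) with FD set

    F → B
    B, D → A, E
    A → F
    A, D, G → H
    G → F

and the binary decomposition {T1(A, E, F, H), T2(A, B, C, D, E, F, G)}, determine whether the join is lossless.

Common attributes: T1 ∩ T2 = {A, E, F}.
Closure of {A, E, F}: F → B applies, adding B. So (A, E, F)⁺ = {A, B, E, F}.
The closure contains neither all of T1 = {A, E, F, H} nor all of T2 = {A, B, C, D, E, F, G}, so the common attributes are not a superkey of either fragment. The join is lossy.

No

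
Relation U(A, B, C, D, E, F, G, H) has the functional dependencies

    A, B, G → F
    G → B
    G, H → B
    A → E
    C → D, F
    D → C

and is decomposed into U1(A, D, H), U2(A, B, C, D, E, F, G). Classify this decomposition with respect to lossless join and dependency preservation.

lossy but dependency-preserving

Lossless test: (A, D)⁺ = {A, C, D, E, F}, which is a superkey of neither fragment — lossy.
Dependency preservation: G, H → B is not contained in any single fragment, but the restricted closure of its left-hand side across the fragments still reaches the right-hand side; the remaining FDs each lie inside some fragment. All dependencies are preserved.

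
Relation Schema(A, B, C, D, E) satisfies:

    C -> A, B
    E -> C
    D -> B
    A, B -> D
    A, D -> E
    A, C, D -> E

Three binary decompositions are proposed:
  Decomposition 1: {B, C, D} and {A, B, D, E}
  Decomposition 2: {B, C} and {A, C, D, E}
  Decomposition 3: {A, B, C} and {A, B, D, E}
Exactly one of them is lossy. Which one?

Decomposition 1

Decomposition 1: common = {B, D}, closure = {B, D} → lossy.
Decomposition 2: common = {C}, closure = {A, B, C, D, E} → lossless.
Decomposition 3: common = {A, B}, closure = {A, B, C, D, E} → lossless.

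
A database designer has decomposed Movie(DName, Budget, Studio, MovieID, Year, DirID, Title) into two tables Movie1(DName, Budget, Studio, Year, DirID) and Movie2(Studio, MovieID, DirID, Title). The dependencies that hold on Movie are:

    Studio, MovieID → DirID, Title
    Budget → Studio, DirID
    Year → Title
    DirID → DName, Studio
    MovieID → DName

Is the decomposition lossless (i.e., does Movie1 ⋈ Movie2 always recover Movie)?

Common attributes: Movie1 ∩ Movie2 = {Studio, DirID}.
Closure of {Studio, DirID}: DirID → DName, Studio applies, adding DName. So (Studio, DirID)⁺ = {DName, Studio, DirID}.
The closure contains neither all of Movie1 = {DName, Budget, Studio, Year, DirID} nor all of Movie2 = {Studio, MovieID, DirID, Title}, so the common attributes are not a superkey of either fragment. The join is lossy.

No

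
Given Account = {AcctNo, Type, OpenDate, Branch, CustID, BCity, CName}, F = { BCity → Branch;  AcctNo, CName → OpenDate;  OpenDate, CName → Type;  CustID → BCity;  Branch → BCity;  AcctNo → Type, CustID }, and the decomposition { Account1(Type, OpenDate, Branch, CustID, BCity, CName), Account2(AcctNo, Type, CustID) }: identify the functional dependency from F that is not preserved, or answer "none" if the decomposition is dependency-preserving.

Check AcctNo, CName → OpenDate: no single fragment contains all of {AcctNo, OpenDate, CName}, and the restricted closure of {AcctNo, CName} across the fragments never reaches {OpenDate}.
BCity → Branch is preserved.
OpenDate, CName → Type is preserved.
CustID → BCity is preserved.
Branch → BCity is preserved.
AcctNo → Type, CustID is preserved.

AcctNo, CName → OpenDate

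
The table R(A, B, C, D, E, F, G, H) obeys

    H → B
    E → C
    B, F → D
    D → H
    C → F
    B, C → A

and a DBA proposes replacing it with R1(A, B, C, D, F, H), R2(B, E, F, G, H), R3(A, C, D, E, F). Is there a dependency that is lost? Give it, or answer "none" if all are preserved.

H → B lies within R1.
E → C lies within R3.
B, F → D lies within R1.
D → H lies within R1.
C → F lies within R1.
B, C → A lies within R1.
Every dependency is enforceable on the fragments, so the decomposition is dependency-preserving.

none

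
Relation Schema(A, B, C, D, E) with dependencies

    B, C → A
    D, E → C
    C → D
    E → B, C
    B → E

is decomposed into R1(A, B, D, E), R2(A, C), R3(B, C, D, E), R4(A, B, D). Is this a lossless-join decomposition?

Chase test. Columns are A, B, C, D, E; row i has aⱼ where attribute j ∈ Ri, else bᵢⱼ.
Initial tableau (one row per fragment):
  row 1: a1 a2 b13 a4 a5
  row 2: a1 b22 a3 b24 b25
  row 3: b31 a2 a3 a4 a5
  row 4: a1 a2 b43 a4 b45
Rows 1 and 3 agree on D, E; apply D, E→C and equate their C entries.
Rows 1 and 2 agree on C; apply C→D and equate their D entries.
Rows 1 and 4 agree on B; apply B→E and equate their E entries.
Rows 1 and 3 agree on B, C; apply B, C→A and equate their A entries.
Rows 1 and 4 agree on D, E; apply D, E→C and equate their C entries.
Row 1 is now all distinguished symbols — the join is lossless.

Yes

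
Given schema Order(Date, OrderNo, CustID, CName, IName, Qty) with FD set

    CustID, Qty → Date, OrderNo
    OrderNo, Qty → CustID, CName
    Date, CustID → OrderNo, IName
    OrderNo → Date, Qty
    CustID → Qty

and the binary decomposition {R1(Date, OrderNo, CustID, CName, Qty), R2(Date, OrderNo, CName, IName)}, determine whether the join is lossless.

Yes

Common attributes: R1 ∩ R2 = {Date, OrderNo, CName}.
Closure of {Date, OrderNo, CName}: OrderNo → Date, Qty applies, adding Qty; OrderNo, Qty → CustID, CName applies, adding CustID; Date, CustID → OrderNo, IName applies, adding IName. So (Date, OrderNo, CName)⁺ = {Date, OrderNo, CustID, CName, IName, Qty}.
This closure contains every attribute of R1, so R1 ∩ R2 → R1. The join is lossless.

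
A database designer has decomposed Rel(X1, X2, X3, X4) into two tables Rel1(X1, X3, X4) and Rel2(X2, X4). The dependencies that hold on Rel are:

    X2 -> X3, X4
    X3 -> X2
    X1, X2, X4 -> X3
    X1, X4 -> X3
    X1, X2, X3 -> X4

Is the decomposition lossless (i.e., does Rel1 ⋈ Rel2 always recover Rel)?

No

Common attributes: Rel1 ∩ Rel2 = {X4}.
No dependency enlarges {X4}, so (X4)⁺ = {X4}.
The closure contains neither all of Rel1 = {X1, X3, X4} nor all of Rel2 = {X2, X4}, so the common attributes are not a superkey of either fragment. The join is lossy.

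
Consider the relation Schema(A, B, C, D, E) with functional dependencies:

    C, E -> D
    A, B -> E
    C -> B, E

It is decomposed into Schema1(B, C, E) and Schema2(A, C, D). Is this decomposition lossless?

Common attributes: Schema1 ∩ Schema2 = {C}.
Closure of {C}: C → B, E applies, adding B, E; C, E → D applies, adding D. So (C)⁺ = {B, C, D, E}.
This closure contains every attribute of Schema1, so Schema1 ∩ Schema2 → Schema1. The join is lossless.

Yes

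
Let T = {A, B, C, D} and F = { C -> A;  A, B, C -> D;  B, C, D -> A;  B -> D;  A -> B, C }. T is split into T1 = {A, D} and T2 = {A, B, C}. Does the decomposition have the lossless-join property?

Common attributes: T1 ∩ T2 = {A}.
Closure of {A}: A → B, C applies, adding B, C; A, B, C → D applies, adding D. So (A)⁺ = {A, B, C, D}.
This closure contains every attribute of T1, so T1 ∩ T2 → T1. The join is lossless.

Yes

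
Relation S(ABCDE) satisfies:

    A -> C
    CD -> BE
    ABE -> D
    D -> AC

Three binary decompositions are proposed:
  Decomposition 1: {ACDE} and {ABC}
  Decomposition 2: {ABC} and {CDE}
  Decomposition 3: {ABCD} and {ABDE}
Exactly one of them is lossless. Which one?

Decomposition 1: common = {AC}, closure = {AC} → lossy.
Decomposition 2: common = {C}, closure = {C} → lossy.
Decomposition 3: common = {ABD}, closure = {ABCDE} → lossless.

Decomposition 3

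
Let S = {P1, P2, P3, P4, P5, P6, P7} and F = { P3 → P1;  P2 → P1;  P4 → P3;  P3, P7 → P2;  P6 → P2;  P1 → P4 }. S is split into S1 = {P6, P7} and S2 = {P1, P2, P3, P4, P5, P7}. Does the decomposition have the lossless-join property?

No

Common attributes: S1 ∩ S2 = {P7}.
No dependency enlarges {P7}, so (P7)⁺ = {P7}.
The closure contains neither all of S1 = {P6, P7} nor all of S2 = {P1, P2, P3, P4, P5, P7}, so the common attributes are not a superkey of either fragment. The join is lossy.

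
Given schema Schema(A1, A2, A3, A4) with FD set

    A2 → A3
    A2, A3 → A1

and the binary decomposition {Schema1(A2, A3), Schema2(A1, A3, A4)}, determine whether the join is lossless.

Common attributes: Schema1 ∩ Schema2 = {A3}.
No dependency enlarges {A3}, so (A3)⁺ = {A3}.
The closure contains neither all of Schema1 = {A2, A3} nor all of Schema2 = {A1, A3, A4}, so the common attributes are not a superkey of either fragment. The join is lossy.

No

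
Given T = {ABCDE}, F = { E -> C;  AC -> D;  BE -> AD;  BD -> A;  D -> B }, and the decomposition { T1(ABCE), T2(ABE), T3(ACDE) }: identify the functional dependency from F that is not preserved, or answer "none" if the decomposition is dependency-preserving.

Check D → B: no single fragment contains all of {BD}, and the restricted closure of {D} across the fragments never reaches {B}.
E → C is preserved.
AC → D is preserved.
BE → AD is preserved.
BD → A is preserved.

D -> B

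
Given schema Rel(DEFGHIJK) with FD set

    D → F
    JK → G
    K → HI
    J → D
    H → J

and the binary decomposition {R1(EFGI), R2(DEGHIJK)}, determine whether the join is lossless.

Common attributes: R1 ∩ R2 = {EGI}.
No dependency enlarges {EGI}, so (EGI)⁺ = {EGI}.
The closure contains neither all of R1 = {EFGI} nor all of R2 = {DEGHIJK}, so the common attributes are not a superkey of either fragment. The join is lossy.

No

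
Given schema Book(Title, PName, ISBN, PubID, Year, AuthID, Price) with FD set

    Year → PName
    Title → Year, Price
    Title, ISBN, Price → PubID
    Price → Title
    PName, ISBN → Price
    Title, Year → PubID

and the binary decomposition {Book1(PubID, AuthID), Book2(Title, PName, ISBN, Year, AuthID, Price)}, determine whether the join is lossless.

Common attributes: Book1 ∩ Book2 = {AuthID}.
No dependency enlarges {AuthID}, so (AuthID)⁺ = {AuthID}.
The closure contains neither all of Book1 = {PubID, AuthID} nor all of Book2 = {Title, PName, ISBN, Year, AuthID, Price}, so the common attributes are not a superkey of either fragment. The join is lossy.

No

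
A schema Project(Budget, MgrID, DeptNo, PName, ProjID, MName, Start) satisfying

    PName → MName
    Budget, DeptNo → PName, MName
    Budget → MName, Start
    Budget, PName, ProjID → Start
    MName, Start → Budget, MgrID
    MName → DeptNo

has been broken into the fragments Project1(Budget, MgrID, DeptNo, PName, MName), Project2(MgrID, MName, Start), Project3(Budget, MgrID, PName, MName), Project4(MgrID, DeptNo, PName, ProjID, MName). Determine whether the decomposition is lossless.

Chase test. Columns are Budget, MgrID, DeptNo, PName, ProjID, MName, Start; row i has aⱼ where attribute j ∈ Projecti, else bᵢⱼ.
Initial tableau (one row per fragment):
  row 1: a1 a2 a3 a4 b15 a6 b17
  row 2: b21 a2 b23 b24 b25 a6 a7
  row 3: a1 a2 b33 a4 b35 a6 b37
  row 4: b41 a2 a3 a4 a5 a6 b47
Rows 1 and 3 agree on Budget; apply Budget→MName, Start and equate their MName, Start entries.
Rows 1 and 2 agree on MName; apply MName→DeptNo and equate their DeptNo entries.
Rows 1 and 3 agree on MName; apply MName→DeptNo and equate their DeptNo entries.
No row becomes fully distinguished — the join is lossy.

No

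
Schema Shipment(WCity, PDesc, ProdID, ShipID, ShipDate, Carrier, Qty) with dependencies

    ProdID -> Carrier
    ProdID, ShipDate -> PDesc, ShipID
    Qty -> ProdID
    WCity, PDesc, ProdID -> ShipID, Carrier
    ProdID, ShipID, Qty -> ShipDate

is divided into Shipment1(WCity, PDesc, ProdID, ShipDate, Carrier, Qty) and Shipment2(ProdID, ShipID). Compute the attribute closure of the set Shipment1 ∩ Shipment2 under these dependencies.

Shipment1 ∩ Shipment2 = {ProdID}.
ProdID → Carrier applies, adding Carrier
Closure: {ProdID, Carrier}.

ProdID, Carrier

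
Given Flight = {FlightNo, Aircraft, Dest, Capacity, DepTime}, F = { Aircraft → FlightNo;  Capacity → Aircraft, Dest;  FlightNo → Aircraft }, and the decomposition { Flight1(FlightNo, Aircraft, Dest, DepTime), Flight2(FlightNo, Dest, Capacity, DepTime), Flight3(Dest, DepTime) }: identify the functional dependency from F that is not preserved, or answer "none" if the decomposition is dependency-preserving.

none

Aircraft → FlightNo lies within Flight1.
Capacity → Aircraft, Dest: restricted closure across fragments reaches Aircraft, Dest.
FlightNo → Aircraft lies within Flight1.
Every dependency is enforceable on the fragments, so the decomposition is dependency-preserving.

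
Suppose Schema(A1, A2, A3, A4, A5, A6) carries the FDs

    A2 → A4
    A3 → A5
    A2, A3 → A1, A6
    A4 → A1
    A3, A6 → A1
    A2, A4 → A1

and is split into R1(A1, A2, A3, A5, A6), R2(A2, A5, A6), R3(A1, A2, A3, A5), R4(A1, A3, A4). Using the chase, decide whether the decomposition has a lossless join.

Chase test. Columns are A1, A2, A3, A4, A5, A6; row i has aⱼ where attribute j ∈ Ri, else bᵢⱼ.
Initial tableau (one row per fragment):
  row 1: a1 a2 a3 b14 a5 a6
  row 2: b21 a2 b23 b24 a5 a6
  row 3: a1 a2 a3 b34 a5 b36
  row 4: a1 b42 a3 a4 b45 b46
Rows 1 and 2 agree on A2; apply A2→A4 and equate their A4 entries.
Rows 1 and 3 agree on A2; apply A2→A4 and equate their A4 entries.
Rows 1 and 4 agree on A3; apply A3→A5 and equate their A5 entries.
Rows 1 and 3 agree on A2, A3; apply A2, A3→A1, A6 and equate their A1, A6 entries.
Rows 1 and 2 agree on A4; apply A4→A1 and equate their A1 entries.
No row becomes fully distinguished — the join is lossy.

No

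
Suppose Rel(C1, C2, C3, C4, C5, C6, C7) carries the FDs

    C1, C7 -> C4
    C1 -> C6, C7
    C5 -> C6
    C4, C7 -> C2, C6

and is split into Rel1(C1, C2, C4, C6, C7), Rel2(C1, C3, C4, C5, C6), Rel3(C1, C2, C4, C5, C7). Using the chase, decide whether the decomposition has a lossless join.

Chase test. Columns are C1, C2, C3, C4, C5, C6, C7; row i has aⱼ where attribute j ∈ Reli, else bᵢⱼ.
Initial tableau (one row per fragment):
  row 1: a1 a2 b13 a4 b15 a6 a7
  row 2: a1 b22 a3 a4 a5 a6 b27
  row 3: a1 a2 b33 a4 a5 b36 a7
Rows 1 and 2 agree on C1; apply C1→C6, C7 and equate their C6, C7 entries.
Rows 1 and 3 agree on C1; apply C1→C6, C7 and equate their C6, C7 entries.
Rows 1 and 2 agree on C4, C7; apply C4, C7→C2, C6 and equate their C2, C6 entries.
Row 2 is now all distinguished symbols — the join is lossless.

Yes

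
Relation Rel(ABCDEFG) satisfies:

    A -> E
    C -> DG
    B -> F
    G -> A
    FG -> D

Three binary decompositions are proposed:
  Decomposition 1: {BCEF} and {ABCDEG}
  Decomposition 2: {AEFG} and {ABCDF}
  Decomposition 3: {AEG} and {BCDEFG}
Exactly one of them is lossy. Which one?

Decomposition 2

Decomposition 1: common = {BCE}, closure = {ABCDEFG} → lossless.
Decomposition 2: common = {AF}, closure = {AEF} → lossy.
Decomposition 3: common = {EG}, closure = {AEG} → lossless.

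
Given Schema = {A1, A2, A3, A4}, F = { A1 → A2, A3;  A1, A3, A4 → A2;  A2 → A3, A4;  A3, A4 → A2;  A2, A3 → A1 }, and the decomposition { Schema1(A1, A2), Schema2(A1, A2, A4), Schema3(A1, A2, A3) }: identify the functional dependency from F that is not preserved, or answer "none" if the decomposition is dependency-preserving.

A3, A4 → A2

Check A3, A4 → A2: no single fragment contains all of {A2, A3, A4}, and the restricted closure of {A3, A4} across the fragments never reaches {A2}.
A1 → A2, A3 is preserved.
A1, A3, A4 → A2 is preserved.
A2 → A3, A4 is preserved.
A2, A3 → A1 is preserved.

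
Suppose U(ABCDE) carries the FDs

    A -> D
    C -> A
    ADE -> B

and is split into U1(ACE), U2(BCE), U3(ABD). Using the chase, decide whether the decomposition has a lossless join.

Yes

Chase test. Columns are ABCDE; row i has aⱼ where attribute j ∈ Ui, else bᵢⱼ.
Initial tableau (one row per fragment):
  row 1: a1 b12 a3 b14 a5
  row 2: b21 a2 a3 b24 a5
  row 3: a1 a2 b33 a4 b35
Rows 1 and 3 agree on A; apply A→D and equate their D entries.
Rows 1 and 2 agree on C; apply C→A and equate their A entries.
Rows 1 and 2 agree on A; apply A→D and equate their D entries.
Rows 1 and 2 agree on ADE; apply ADE→B and equate their B entries.
Row 1 is now all distinguished symbols — the join is lossless.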